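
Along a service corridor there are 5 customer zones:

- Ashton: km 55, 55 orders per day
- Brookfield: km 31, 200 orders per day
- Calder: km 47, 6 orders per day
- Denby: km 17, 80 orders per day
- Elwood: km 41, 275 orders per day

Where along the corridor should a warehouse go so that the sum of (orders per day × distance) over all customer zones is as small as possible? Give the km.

For a sum of weighted absolute distances on a line, the optimum is the weighted median (not the mean). Total weight W = 616; half-weight = 308.
Sort by position and accumulate weight:
  km 17 (Denby, w=80) → cum 80
  km 31 (Brookfield, w=200) → cum 280
  km 41 (Elwood, w=275) → cum 555  ≥ 308 → median here
  km 47 (Calder, w=6) → cum 561
  km 55 (Ashton, w=55) → cum 616
Optimal location: km 41.

x = 41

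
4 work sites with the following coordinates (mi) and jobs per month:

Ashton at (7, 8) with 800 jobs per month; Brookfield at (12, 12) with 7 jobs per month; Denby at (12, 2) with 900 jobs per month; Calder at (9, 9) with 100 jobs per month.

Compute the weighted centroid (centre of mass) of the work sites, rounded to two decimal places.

(9.62, 5.08)

The minimiser of Σwᵢ‖p−pᵢ‖² is the weighted centroid p* = (Σwᵢpᵢ)/(Σwᵢ).
Σwᵢ = 1807.
Σwᵢxᵢ = 800·7 + 7·12 + 900·12 + 100·9 = 17384.
Σwᵢyᵢ = 800·8 + 7·12 + 900·2 + 100·9 = 9184.
x* = 17384/1807 = 9.62, y* = 9184/1807 = 5.08.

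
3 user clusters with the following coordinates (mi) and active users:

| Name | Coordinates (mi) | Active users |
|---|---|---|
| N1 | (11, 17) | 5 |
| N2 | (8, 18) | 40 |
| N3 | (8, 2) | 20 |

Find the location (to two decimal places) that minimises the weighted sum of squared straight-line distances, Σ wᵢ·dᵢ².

(8.23, 13.00)

The minimiser of Σwᵢ‖p−pᵢ‖² is the weighted centroid p* = (Σwᵢpᵢ)/(Σwᵢ).
Σwᵢ = 65.
Σwᵢxᵢ = 5·11 + 40·8 + 20·8 = 535.
Σwᵢyᵢ = 5·17 + 40·18 + 20·2 = 845.
x* = 535/65 = 8.23, y* = 845/65 = 13.00.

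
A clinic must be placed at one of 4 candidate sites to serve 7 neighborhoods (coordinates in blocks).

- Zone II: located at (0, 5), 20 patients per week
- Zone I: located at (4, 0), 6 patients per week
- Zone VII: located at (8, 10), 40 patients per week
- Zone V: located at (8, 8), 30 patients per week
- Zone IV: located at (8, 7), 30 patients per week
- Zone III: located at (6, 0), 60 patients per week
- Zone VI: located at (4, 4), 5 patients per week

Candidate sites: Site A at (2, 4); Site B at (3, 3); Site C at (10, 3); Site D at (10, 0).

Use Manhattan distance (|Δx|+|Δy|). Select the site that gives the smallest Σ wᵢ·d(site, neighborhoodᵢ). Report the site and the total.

Total weighted distance at each candidate:
  Site A (2, 4): total = 1636
  Site B (3, 3): total = 1544
  Site C (10, 3): total = 1499
  Site D (10, 0): total = 1676
Minimum is at Site C with total 1499 blocks.

Site C, total 1499 blocks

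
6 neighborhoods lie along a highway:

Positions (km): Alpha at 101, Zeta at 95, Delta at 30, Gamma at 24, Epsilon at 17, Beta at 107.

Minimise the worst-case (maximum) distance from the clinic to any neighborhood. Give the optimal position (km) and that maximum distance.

location 62, max distance 45

The 1-center on a line is the midpoint of the two extreme points: leftmost at 17, rightmost at 107.
Optimal location = (17 + 107)/2 = 62; maximum distance = (107 − 17)/2 = 45.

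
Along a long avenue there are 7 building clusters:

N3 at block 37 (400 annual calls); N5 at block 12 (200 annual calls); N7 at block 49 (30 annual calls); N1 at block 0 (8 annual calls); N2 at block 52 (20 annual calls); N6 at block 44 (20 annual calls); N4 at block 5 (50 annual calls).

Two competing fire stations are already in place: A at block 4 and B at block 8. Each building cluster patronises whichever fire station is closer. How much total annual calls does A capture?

The indifferent point is the midpoint (4+8)/2 = 6; building clusters left of it (closer to A at 4) go to A, those right go to B.
  N1 at 0 (w=8) → A
  N4 at 5 (w=50) → A
  N5 at 12 (w=200) → B
  N3 at 37 (w=400) → B
  N6 at 44 (w=20) → B
  N7 at 49 (w=30) → B
  N2 at 52 (w=20) → B
A captures 58; B captures 670.

58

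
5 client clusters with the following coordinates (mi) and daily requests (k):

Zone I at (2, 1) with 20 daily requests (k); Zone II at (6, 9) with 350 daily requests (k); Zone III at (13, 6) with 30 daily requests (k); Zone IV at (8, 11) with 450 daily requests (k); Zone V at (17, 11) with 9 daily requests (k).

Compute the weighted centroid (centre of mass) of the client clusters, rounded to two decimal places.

(7.31, 9.78)

The minimiser of Σwᵢ‖p−pᵢ‖² is the weighted centroid p* = (Σwᵢpᵢ)/(Σwᵢ).
Σwᵢ = 859.
Σwᵢxᵢ = 20·2 + 350·6 + 30·13 + 450·8 + 9·17 = 6283.
Σwᵢyᵢ = 20·1 + 350·9 + 30·6 + 450·11 + 9·11 = 8399.
x* = 6283/859 = 7.31, y* = 8399/859 = 9.78.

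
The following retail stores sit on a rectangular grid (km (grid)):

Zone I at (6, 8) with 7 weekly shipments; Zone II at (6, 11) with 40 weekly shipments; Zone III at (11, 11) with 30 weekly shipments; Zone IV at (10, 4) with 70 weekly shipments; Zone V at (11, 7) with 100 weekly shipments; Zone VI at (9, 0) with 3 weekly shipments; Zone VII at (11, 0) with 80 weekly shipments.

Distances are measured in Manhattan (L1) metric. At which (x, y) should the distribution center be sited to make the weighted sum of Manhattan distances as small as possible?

(11, 7)

Manhattan distance separates: Σwᵢ(|x−xᵢ|+|y−yᵢ|) = Σwᵢ|x−xᵢ| + Σwᵢ|y−yᵢ|, so x and y are optimised independently as 1-D weighted medians.
Total weight W = 330; half = 165.
x-coordinate, sorted with cumulative weight:
  x=6 (Zone I, w=7) cum 7
  x=6 (Zone II, w=40) cum 47
  x=9 (Zone VI, w=3) cum 50
  x=10 (Zone IV, w=70) cum 120
  x=11 (Zone III, w=30) cum 150
  x=11 (Zone V, w=100) cum 250  ← median
  x=11 (Zone VII, w=80) cum 330
⇒ x* = 11
y-coordinate, sorted with cumulative weight:
  y=0 (Zone VI, w=3) cum 3
  y=0 (Zone VII, w=80) cum 83
  y=4 (Zone IV, w=70) cum 153
  y=7 (Zone V, w=100) cum 253  ← median
  y=8 (Zone I, w=7) cum 260
  y=11 (Zone II, w=40) cum 300
  y=11 (Zone III, w=30) cum 330
⇒ y* = 7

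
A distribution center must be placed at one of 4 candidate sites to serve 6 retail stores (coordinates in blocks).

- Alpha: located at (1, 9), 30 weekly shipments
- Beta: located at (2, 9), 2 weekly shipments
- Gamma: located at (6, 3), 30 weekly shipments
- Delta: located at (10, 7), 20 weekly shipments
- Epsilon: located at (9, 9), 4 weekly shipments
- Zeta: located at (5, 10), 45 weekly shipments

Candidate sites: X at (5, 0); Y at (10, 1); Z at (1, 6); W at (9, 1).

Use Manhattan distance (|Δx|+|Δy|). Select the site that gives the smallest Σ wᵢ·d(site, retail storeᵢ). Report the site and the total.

Total weighted distance at each candidate:
  X (5, 0): total = 1276
  Y (10, 1): total = 1508
  Z (1, 6): total = 942
  W (9, 1): total = 1417
Minimum is at Z with total 942 blocks.

Z, total 942 blocks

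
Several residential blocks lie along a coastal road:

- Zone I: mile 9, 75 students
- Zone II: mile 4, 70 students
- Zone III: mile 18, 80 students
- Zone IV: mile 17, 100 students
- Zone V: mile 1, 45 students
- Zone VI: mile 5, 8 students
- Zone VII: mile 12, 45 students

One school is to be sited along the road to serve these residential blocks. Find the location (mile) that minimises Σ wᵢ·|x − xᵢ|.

For a sum of weighted absolute distances on a line, the optimum is the weighted median (not the mean). Total weight W = 423; half-weight = 211.5.
Sort by position and accumulate weight:
  mile 1 (Zone V, w=45) → cum 45
  mile 4 (Zone II, w=70) → cum 115
  mile 5 (Zone VI, w=8) → cum 123
  mile 9 (Zone I, w=75) → cum 198
  mile 12 (Zone VII, w=45) → cum 243  ≥ 211.5 → median here
  mile 17 (Zone IV, w=100) → cum 343
  mile 18 (Zone III, w=80) → cum 423
Optimal location: mile 12.

x = 12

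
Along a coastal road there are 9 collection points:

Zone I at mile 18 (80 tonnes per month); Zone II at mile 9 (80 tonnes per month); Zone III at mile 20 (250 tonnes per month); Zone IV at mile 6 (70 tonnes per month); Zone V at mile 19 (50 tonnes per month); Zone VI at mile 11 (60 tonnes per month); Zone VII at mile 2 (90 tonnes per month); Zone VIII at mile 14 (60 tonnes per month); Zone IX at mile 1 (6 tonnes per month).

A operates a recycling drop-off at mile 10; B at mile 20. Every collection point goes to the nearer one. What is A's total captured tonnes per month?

The indifferent point is the midpoint (10+20)/2 = 15; collection points left of it (closer to A at 10) go to A, those right go to B.
  Zone IX at 1 (w=6) → A
  Zone VII at 2 (w=90) → A
  Zone IV at 6 (w=70) → A
  Zone II at 9 (w=80) → A
  Zone VI at 11 (w=60) → A
  Zone VIII at 14 (w=60) → A
  Zone I at 18 (w=80) → B
  Zone V at 19 (w=50) → B
  Zone III at 20 (w=250) → B
A captures 366; B captures 380.

366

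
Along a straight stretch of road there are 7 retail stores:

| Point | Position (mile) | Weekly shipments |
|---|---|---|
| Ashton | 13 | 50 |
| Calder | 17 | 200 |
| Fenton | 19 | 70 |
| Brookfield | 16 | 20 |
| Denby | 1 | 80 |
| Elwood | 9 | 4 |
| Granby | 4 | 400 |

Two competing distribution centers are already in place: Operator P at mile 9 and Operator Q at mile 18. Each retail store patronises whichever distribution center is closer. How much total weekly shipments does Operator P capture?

534

The indifferent point is the midpoint (9+18)/2 = 13.5; retail stores left of it (closer to Operator P at 9) go to Operator P, those right go to Operator Q.
  Denby at 1 (w=80) → Operator P
  Granby at 4 (w=400) → Operator P
  Elwood at 9 (w=4) → Operator P
  Ashton at 13 (w=50) → Operator P
  Brookfield at 16 (w=20) → Operator Q
  Calder at 17 (w=200) → Operator Q
  Fenton at 19 (w=70) → Operator Q
Operator P captures 534; Operator Q captures 290.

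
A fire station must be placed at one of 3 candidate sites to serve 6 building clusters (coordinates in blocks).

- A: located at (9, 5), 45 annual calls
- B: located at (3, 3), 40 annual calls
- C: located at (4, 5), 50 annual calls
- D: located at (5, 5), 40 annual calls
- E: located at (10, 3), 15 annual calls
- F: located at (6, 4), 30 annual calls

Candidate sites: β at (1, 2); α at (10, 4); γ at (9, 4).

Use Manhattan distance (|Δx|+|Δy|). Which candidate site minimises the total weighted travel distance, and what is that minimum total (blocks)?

γ, total 945 blocks

Total weighted distance at each candidate:
  β (1, 2): total = 1555
  α (10, 4): total = 1135
  γ (9, 4): total = 945
Minimum is at γ with total 945 blocks.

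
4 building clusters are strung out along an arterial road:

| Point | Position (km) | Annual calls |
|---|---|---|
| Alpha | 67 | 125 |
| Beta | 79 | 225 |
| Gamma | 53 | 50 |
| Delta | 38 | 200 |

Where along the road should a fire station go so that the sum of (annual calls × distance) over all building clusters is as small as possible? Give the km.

x = 67

For a sum of weighted absolute distances on a line, the optimum is the weighted median (not the mean). Total weight W = 600; half-weight = 300.
Sort by position and accumulate weight:
  km 38 (Delta, w=200) → cum 200
  km 53 (Gamma, w=50) → cum 250
  km 67 (Alpha, w=125) → cum 375  ≥ 300 → median here
  km 79 (Beta, w=225) → cum 600
Optimal location: km 67.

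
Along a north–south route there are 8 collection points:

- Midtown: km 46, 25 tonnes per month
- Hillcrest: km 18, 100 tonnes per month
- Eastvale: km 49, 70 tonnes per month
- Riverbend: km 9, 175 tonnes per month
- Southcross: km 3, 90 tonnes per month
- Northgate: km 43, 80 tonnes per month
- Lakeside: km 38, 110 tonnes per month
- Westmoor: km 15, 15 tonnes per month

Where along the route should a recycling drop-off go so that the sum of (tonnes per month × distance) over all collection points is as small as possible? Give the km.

For a sum of weighted absolute distances on a line, the optimum is the weighted median (not the mean). Total weight W = 665; half-weight = 332.5.
Sort by position and accumulate weight:
  km 3 (Southcross, w=90) → cum 90
  km 9 (Riverbend, w=175) → cum 265
  km 15 (Westmoor, w=15) → cum 280
  km 18 (Hillcrest, w=100) → cum 380  ≥ 332.5 → median here
  km 38 (Lakeside, w=110) → cum 490
  km 43 (Northgate, w=80) → cum 570
  km 46 (Midtown, w=25) → cum 595
  km 49 (Eastvale, w=70) → cum 665
Optimal location: km 18.

x = 18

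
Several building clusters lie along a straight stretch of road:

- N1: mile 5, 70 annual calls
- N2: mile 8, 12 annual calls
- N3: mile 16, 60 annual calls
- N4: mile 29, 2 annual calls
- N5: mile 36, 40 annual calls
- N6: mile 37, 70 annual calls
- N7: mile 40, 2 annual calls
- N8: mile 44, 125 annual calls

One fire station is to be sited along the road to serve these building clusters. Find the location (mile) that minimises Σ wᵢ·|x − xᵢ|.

x = 37

For a sum of weighted absolute distances on a line, the optimum is the weighted median (not the mean). Total weight W = 381; half-weight = 190.5.
Sort by position and accumulate weight:
  mile 5 (N1, w=70) → cum 70
  mile 8 (N2, w=12) → cum 82
  mile 16 (N3, w=60) → cum 142
  mile 29 (N4, w=2) → cum 144
  mile 36 (N5, w=40) → cum 184
  mile 37 (N6, w=70) → cum 254  ≥ 190.5 → median here
  mile 40 (N7, w=2) → cum 256
  mile 44 (N8, w=125) → cum 381
Optimal location: mile 37.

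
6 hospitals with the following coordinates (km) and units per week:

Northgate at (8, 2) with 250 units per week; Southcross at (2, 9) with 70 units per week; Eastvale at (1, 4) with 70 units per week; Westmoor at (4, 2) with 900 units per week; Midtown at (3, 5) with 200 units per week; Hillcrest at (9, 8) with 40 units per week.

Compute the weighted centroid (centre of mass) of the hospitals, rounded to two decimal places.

The minimiser of Σwᵢ‖p−pᵢ‖² is the weighted centroid p* = (Σwᵢpᵢ)/(Σwᵢ).
Σwᵢ = 1530.
Σwᵢxᵢ = 250·8 + 70·2 + 70·1 + 900·4 + 200·3 + 40·9 = 6770.
Σwᵢyᵢ = 250·2 + 70·9 + 70·4 + 900·2 + 200·5 + 40·8 = 4530.
x* = 6770/1530 = 4.42, y* = 4530/1530 = 2.96.

(4.42, 2.96)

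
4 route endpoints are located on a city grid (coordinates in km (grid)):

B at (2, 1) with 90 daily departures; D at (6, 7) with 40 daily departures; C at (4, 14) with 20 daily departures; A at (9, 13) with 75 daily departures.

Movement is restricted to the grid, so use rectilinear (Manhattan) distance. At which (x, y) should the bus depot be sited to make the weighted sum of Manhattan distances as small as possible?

(6, 7)

Manhattan distance separates: Σwᵢ(|x−xᵢ|+|y−yᵢ|) = Σwᵢ|x−xᵢ| + Σwᵢ|y−yᵢ|, so x and y are optimised independently as 1-D weighted medians.
Total weight W = 225; half = 112.5.
x-coordinate, sorted with cumulative weight:
  x=2 (B, w=90) cum 90
  x=4 (C, w=20) cum 110
  x=6 (D, w=40) cum 150  ← median
  x=9 (A, w=75) cum 225
⇒ x* = 6
y-coordinate, sorted with cumulative weight:
  y=1 (B, w=90) cum 90
  y=7 (D, w=40) cum 130  ← median
  y=13 (A, w=75) cum 205
  y=14 (C, w=20) cum 225
⇒ y* = 7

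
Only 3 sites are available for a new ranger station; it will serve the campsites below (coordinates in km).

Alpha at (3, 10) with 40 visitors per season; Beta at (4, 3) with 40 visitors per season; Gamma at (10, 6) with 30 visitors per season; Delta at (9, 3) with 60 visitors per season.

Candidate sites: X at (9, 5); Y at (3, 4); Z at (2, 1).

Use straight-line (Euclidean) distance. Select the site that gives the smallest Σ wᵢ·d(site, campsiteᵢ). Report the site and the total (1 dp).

Total weighted distance at each candidate:
  X (9, 5): total = 690.2
  Y (3, 4): total = 879.9
  Z (2, 1): total = 1195.2
Minimum is at X with total 690.2 km.

X, total 690.2 km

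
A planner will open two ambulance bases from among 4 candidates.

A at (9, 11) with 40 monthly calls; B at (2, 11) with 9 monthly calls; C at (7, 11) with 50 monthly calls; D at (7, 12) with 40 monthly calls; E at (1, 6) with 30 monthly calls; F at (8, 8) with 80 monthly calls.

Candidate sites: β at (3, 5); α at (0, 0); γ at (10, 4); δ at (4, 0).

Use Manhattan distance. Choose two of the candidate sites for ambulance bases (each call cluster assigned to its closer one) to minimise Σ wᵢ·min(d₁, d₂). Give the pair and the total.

Evaluate every pair (each demand assigned to the nearer of the two):
  {β, γ}: total = 1893
  {α, γ}: total = 2067
  {γ, δ}: total = 2127
  {β, α}: total = 2213
  {β, δ}: total = 2213
  {α, δ}: total = 3227
Best pair: {β, γ} with total 1893.

{β, γ}, total 1893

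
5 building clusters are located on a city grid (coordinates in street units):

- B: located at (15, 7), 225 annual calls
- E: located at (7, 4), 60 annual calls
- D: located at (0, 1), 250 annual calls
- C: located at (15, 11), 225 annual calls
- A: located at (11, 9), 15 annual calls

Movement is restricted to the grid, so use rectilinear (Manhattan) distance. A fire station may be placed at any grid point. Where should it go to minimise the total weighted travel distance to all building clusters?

Manhattan distance separates: Σwᵢ(|x−xᵢ|+|y−yᵢ|) = Σwᵢ|x−xᵢ| + Σwᵢ|y−yᵢ|, so x and y are optimised independently as 1-D weighted medians.
Total weight W = 775; half = 387.5.
x-coordinate, sorted with cumulative weight:
  x=0 (D, w=250) cum 250
  x=7 (E, w=60) cum 310
  x=11 (A, w=15) cum 325
  x=15 (B, w=225) cum 550  ← median
  x=15 (C, w=225) cum 775
⇒ x* = 15
y-coordinate, sorted with cumulative weight:
  y=1 (D, w=250) cum 250
  y=4 (E, w=60) cum 310
  y=7 (B, w=225) cum 535  ← median
  y=9 (A, w=15) cum 550
  y=11 (C, w=225) cum 775
⇒ y* = 7

(15, 7)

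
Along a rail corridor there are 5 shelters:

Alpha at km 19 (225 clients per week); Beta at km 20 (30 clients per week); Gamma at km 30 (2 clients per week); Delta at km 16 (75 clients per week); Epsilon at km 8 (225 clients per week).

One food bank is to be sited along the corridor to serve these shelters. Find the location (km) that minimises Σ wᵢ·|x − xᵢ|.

x = 16

For a sum of weighted absolute distances on a line, the optimum is the weighted median (not the mean). Total weight W = 557; half-weight = 278.5.
Sort by position and accumulate weight:
  km 8 (Epsilon, w=225) → cum 225
  km 16 (Delta, w=75) → cum 300  ≥ 278.5 → median here
  km 19 (Alpha, w=225) → cum 525
  km 20 (Beta, w=30) → cum 555
  km 30 (Gamma, w=2) → cum 557
Optimal location: km 16.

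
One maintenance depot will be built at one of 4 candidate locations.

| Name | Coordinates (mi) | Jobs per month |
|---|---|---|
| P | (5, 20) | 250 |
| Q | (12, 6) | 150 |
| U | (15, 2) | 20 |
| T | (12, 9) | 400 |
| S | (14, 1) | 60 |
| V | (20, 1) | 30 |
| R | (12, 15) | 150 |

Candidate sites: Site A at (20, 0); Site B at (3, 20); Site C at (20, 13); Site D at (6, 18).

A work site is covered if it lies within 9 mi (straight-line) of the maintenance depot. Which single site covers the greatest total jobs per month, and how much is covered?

Site C, covering 550

Coverage radius r = 9 mi; a point is covered iff (Δx)²+(Δy)² ≤ 9² = 81.
  Site A (20, 0): covers {U, S, V} → 110
  Site B (3, 20): covers {P} → 250
  Site C (20, 13): covers {T, R} → 550
  Site D (6, 18): covers {P, R} → 400
Maximum coverage at Site C: 550 jobs per month.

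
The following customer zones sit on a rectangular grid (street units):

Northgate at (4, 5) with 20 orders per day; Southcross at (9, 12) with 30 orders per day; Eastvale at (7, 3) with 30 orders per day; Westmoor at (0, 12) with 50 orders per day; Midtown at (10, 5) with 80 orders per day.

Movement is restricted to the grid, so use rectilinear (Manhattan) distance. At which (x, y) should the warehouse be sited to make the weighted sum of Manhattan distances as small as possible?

(9, 5)

Manhattan distance separates: Σwᵢ(|x−xᵢ|+|y−yᵢ|) = Σwᵢ|x−xᵢ| + Σwᵢ|y−yᵢ|, so x and y are optimised independently as 1-D weighted medians.
Total weight W = 210; half = 105.
x-coordinate, sorted with cumulative weight:
  x=0 (Westmoor, w=50) cum 50
  x=4 (Northgate, w=20) cum 70
  x=7 (Eastvale, w=30) cum 100
  x=9 (Southcross, w=30) cum 130  ← median
  x=10 (Midtown, w=80) cum 210
⇒ x* = 9
y-coordinate, sorted with cumulative weight:
  y=3 (Eastvale, w=30) cum 30
  y=5 (Northgate, w=20) cum 50
  y=5 (Midtown, w=80) cum 130  ← median
  y=12 (Southcross, w=30) cum 160
  y=12 (Westmoor, w=50) cum 210
⇒ y* = 5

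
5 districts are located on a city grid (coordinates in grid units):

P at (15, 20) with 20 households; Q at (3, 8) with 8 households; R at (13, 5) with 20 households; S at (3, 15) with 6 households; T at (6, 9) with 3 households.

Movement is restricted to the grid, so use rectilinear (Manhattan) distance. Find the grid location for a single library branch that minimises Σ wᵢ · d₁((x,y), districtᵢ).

(13, 9)

Manhattan distance separates: Σwᵢ(|x−xᵢ|+|y−yᵢ|) = Σwᵢ|x−xᵢ| + Σwᵢ|y−yᵢ|, so x and y are optimised independently as 1-D weighted medians.
Total weight W = 57; half = 28.5.
x-coordinate, sorted with cumulative weight:
  x=3 (Q, w=8) cum 8
  x=3 (S, w=6) cum 14
  x=6 (T, w=3) cum 17
  x=13 (R, w=20) cum 37  ← median
  x=15 (P, w=20) cum 57
⇒ x* = 13
y-coordinate, sorted with cumulative weight:
  y=5 (R, w=20) cum 20
  y=8 (Q, w=8) cum 28
  y=9 (T, w=3) cum 31  ← median
  y=15 (S, w=6) cum 37
  y=20 (P, w=20) cum 57
⇒ y* = 9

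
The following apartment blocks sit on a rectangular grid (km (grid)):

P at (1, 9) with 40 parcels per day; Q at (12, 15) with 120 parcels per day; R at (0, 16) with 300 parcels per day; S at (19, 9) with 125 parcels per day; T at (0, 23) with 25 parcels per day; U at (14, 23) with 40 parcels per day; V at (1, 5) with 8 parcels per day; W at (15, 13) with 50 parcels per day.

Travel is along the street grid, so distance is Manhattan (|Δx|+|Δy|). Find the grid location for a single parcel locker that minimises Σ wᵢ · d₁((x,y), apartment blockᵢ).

(1, 16)

Manhattan distance separates: Σwᵢ(|x−xᵢ|+|y−yᵢ|) = Σwᵢ|x−xᵢ| + Σwᵢ|y−yᵢ|, so x and y are optimised independently as 1-D weighted medians.
Total weight W = 708; half = 354.
x-coordinate, sorted with cumulative weight:
  x=0 (R, w=300) cum 300
  x=0 (T, w=25) cum 325
  x=1 (P, w=40) cum 365  ← median
  x=1 (V, w=8) cum 373
  x=12 (Q, w=120) cum 493
  x=14 (U, w=40) cum 533
  x=15 (W, w=50) cum 583
  x=19 (S, w=125) cum 708
⇒ x* = 1
y-coordinate, sorted with cumulative weight:
  y=5 (V, w=8) cum 8
  y=9 (P, w=40) cum 48
  y=9 (S, w=125) cum 173
  y=13 (W, w=50) cum 223
  y=15 (Q, w=120) cum 343
  y=16 (R, w=300) cum 643  ← median
  y=23 (T, w=25) cum 668
  y=23 (U, w=40) cum 708
⇒ y* = 16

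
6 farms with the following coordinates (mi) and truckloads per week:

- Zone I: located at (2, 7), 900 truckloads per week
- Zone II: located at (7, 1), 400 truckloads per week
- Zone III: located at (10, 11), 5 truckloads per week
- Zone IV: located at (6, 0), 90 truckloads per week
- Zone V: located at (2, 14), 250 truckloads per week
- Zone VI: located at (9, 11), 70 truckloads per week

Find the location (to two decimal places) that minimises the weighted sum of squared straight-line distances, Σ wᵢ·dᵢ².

The minimiser of Σwᵢ‖p−pᵢ‖² is the weighted centroid p* = (Σwᵢpᵢ)/(Σwᵢ).
Σwᵢ = 1715.
Σwᵢxᵢ = 900·2 + 400·7 + 5·10 + 90·6 + 250·2 + 70·9 = 6320.
Σwᵢyᵢ = 900·7 + 400·1 + 5·11 + 90·0 + 250·14 + 70·11 = 11025.
x* = 6320/1715 = 3.69, y* = 11025/1715 = 6.43.

(3.69, 6.43)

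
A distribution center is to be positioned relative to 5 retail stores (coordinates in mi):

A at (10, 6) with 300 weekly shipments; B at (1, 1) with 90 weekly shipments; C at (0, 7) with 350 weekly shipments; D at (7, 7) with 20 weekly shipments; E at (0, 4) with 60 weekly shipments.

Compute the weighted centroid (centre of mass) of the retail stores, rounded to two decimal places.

(3.94, 5.76)

The minimiser of Σwᵢ‖p−pᵢ‖² is the weighted centroid p* = (Σwᵢpᵢ)/(Σwᵢ).
Σwᵢ = 820.
Σwᵢxᵢ = 300·10 + 90·1 + 350·0 + 20·7 + 60·0 = 3230.
Σwᵢyᵢ = 300·6 + 90·1 + 350·7 + 20·7 + 60·4 = 4720.
x* = 3230/820 = 3.94, y* = 4720/820 = 5.76.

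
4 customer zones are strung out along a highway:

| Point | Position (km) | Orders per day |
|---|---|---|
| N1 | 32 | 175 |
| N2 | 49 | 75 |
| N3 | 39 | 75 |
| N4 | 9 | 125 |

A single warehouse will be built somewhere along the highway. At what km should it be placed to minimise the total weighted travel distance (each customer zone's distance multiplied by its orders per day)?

For a sum of weighted absolute distances on a line, the optimum is the weighted median (not the mean). Total weight W = 450; half-weight = 225.
Sort by position and accumulate weight:
  km 9 (N4, w=125) → cum 125
  km 32 (N1, w=175) → cum 300  ≥ 225 → median here
  km 39 (N3, w=75) → cum 375
  km 49 (N2, w=75) → cum 450
Optimal location: km 32.

x = 32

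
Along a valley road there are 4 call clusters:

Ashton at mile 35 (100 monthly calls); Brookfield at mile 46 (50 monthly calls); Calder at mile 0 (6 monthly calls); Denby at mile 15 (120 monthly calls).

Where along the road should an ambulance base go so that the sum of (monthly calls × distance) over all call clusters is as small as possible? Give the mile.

For a sum of weighted absolute distances on a line, the optimum is the weighted median (not the mean). Total weight W = 276; half-weight = 138.
Sort by position and accumulate weight:
  mile 0 (Calder, w=6) → cum 6
  mile 15 (Denby, w=120) → cum 126
  mile 35 (Ashton, w=100) → cum 226  ≥ 138 → median here
  mile 46 (Brookfield, w=50) → cum 276
Optimal location: mile 35.

x = 35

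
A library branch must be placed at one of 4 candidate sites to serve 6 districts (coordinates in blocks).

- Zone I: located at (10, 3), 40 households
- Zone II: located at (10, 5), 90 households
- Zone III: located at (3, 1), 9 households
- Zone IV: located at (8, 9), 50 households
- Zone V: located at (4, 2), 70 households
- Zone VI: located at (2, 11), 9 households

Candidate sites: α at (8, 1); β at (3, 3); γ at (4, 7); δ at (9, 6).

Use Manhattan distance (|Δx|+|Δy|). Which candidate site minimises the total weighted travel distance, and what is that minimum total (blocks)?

Total weighted distance at each candidate:
  α (8, 1): total = 1639
  β (3, 3): total = 1879
  γ (4, 7): total = 1887
  δ (9, 6): total = 1377
Minimum is at δ with total 1377 blocks.

δ, total 1377 blocks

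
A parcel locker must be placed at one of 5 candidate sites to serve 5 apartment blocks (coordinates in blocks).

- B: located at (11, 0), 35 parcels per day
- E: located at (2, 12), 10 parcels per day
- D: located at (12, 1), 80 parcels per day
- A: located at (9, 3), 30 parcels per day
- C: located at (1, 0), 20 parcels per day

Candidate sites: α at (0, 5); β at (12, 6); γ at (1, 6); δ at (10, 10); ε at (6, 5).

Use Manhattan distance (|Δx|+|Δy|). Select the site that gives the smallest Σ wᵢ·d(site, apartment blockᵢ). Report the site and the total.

β, total 1325 blocks

Total weighted distance at each candidate:
  α (0, 5): total = 2380
  β (12, 6): total = 1325
  γ (1, 6): total = 2360
  δ (10, 10): total = 1985
  ε (6, 5): total = 1610
Minimum is at β with total 1325 blocks.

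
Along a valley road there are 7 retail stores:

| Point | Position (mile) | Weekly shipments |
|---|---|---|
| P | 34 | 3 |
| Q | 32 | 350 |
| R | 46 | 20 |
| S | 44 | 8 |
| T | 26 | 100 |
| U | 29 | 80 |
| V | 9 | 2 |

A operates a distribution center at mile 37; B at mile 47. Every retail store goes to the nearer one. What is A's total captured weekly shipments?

535

The indifferent point is the midpoint (37+47)/2 = 42; retail stores left of it (closer to A at 37) go to A, those right go to B.
  V at 9 (w=2) → A
  T at 26 (w=100) → A
  U at 29 (w=80) → A
  Q at 32 (w=350) → A
  P at 34 (w=3) → A
  S at 44 (w=8) → B
  R at 46 (w=20) → B
A captures 535; B captures 28.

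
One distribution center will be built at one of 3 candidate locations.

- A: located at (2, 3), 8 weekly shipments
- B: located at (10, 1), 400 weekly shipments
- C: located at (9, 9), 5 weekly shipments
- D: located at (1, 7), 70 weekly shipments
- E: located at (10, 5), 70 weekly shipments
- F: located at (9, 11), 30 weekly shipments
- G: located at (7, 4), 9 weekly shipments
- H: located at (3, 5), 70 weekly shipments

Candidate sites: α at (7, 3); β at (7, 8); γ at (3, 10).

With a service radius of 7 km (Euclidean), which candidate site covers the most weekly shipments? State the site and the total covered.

α, covering 562

Coverage radius r = 7 km; a point is covered iff (Δx)²+(Δy)² ≤ 7² = 49.
  α (7, 3): covers {A, B, C, E, G, H} → 562
  β (7, 8): covers {C, D, E, F, G, H} → 254
  γ (3, 10): covers {C, D, F, H} → 175
Maximum coverage at α: 562 weekly shipments.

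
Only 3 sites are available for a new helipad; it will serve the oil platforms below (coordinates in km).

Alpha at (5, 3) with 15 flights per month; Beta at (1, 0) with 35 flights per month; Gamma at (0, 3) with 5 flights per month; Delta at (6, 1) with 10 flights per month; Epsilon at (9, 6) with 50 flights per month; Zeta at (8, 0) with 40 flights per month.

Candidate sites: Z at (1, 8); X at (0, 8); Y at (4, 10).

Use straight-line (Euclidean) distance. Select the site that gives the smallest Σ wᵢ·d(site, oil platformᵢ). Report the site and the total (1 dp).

Total weighted distance at each candidate:
  Z (1, 8): total = 1325.1
  X (0, 8): total = 1419.0
  Y (4, 10): total = 1355.0
Minimum is at Z with total 1325.1 km.

Z, total 1325.1 km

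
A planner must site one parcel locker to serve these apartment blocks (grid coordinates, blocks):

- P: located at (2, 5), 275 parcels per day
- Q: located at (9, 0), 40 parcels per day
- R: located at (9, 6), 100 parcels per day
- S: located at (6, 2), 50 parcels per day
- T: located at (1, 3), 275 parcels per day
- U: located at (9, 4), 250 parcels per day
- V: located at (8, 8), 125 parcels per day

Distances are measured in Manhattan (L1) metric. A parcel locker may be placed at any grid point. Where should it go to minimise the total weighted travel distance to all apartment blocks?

(6, 4)

Manhattan distance separates: Σwᵢ(|x−xᵢ|+|y−yᵢ|) = Σwᵢ|x−xᵢ| + Σwᵢ|y−yᵢ|, so x and y are optimised independently as 1-D weighted medians.
Total weight W = 1115; half = 557.5.
x-coordinate, sorted with cumulative weight:
  x=1 (T, w=275) cum 275
  x=2 (P, w=275) cum 550
  x=6 (S, w=50) cum 600  ← median
  x=8 (V, w=125) cum 725
  x=9 (Q, w=40) cum 765
  x=9 (R, w=100) cum 865
  x=9 (U, w=250) cum 1115
⇒ x* = 6
y-coordinate, sorted with cumulative weight:
  y=0 (Q, w=40) cum 40
  y=2 (S, w=50) cum 90
  y=3 (T, w=275) cum 365
  y=4 (U, w=250) cum 615  ← median
  y=5 (P, w=275) cum 890
  y=6 (R, w=100) cum 990
  y=8 (V, w=125) cum 1115
⇒ y* = 4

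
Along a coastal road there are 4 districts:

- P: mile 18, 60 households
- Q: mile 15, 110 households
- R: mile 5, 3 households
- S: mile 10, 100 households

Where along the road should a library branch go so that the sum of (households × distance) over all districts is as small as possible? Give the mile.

x = 15

For a sum of weighted absolute distances on a line, the optimum is the weighted median (not the mean). Total weight W = 273; half-weight = 136.5.
Sort by position and accumulate weight:
  mile 5 (R, w=3) → cum 3
  mile 10 (S, w=100) → cum 103
  mile 15 (Q, w=110) → cum 213  ≥ 136.5 → median here
  mile 18 (P, w=60) → cum 273
Optimal location: mile 15.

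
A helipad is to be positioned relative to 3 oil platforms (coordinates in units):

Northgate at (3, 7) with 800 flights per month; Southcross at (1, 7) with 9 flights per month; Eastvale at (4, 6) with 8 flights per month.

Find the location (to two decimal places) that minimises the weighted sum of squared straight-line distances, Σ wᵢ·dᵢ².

The minimiser of Σwᵢ‖p−pᵢ‖² is the weighted centroid p* = (Σwᵢpᵢ)/(Σwᵢ).
Σwᵢ = 817.
Σwᵢxᵢ = 800·3 + 9·1 + 8·4 = 2441.
Σwᵢyᵢ = 800·7 + 9·7 + 8·6 = 5711.
x* = 2441/817 = 2.99, y* = 5711/817 = 6.99.

(2.99, 6.99)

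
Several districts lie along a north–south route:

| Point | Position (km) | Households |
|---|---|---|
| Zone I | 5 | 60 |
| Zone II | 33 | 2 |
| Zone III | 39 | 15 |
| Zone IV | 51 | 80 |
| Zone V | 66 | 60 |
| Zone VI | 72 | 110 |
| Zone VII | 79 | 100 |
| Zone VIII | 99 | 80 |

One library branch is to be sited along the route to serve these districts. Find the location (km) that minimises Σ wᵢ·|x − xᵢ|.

For a sum of weighted absolute distances on a line, the optimum is the weighted median (not the mean). Total weight W = 507; half-weight = 253.5.
Sort by position and accumulate weight:
  km 5 (Zone I, w=60) → cum 60
  km 33 (Zone II, w=2) → cum 62
  km 39 (Zone III, w=15) → cum 77
  km 51 (Zone IV, w=80) → cum 157
  km 66 (Zone V, w=60) → cum 217
  km 72 (Zone VI, w=110) → cum 327  ≥ 253.5 → median here
  km 79 (Zone VII, w=100) → cum 427
  km 99 (Zone VIII, w=80) → cum 507
Optimal location: km 72.

x = 72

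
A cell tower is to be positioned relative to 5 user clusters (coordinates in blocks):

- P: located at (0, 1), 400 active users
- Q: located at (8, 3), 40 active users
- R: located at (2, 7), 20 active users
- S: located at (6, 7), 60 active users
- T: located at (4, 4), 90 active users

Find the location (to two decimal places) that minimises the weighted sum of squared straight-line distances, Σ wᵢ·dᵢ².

(1.77, 2.36)

The minimiser of Σwᵢ‖p−pᵢ‖² is the weighted centroid p* = (Σwᵢpᵢ)/(Σwᵢ).
Σwᵢ = 610.
Σwᵢxᵢ = 400·0 + 40·8 + 20·2 + 60·6 + 90·4 = 1080.
Σwᵢyᵢ = 400·1 + 40·3 + 20·7 + 60·7 + 90·4 = 1440.
x* = 1080/610 = 1.77, y* = 1440/610 = 2.36.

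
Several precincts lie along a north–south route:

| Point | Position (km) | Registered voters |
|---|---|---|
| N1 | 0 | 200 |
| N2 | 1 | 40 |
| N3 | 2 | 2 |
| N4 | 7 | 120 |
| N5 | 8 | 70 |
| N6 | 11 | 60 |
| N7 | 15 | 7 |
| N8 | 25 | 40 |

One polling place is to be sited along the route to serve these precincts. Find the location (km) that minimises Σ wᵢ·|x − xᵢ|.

For a sum of weighted absolute distances on a line, the optimum is the weighted median (not the mean). Total weight W = 539; half-weight = 269.5.
Sort by position and accumulate weight:
  km 0 (N1, w=200) → cum 200
  km 1 (N2, w=40) → cum 240
  km 2 (N3, w=2) → cum 242
  km 7 (N4, w=120) → cum 362  ≥ 269.5 → median here
  km 8 (N5, w=70) → cum 432
  km 11 (N6, w=60) → cum 492
  km 15 (N7, w=7) → cum 499
  km 25 (N8, w=40) → cum 539
Optimal location: km 7.

x = 7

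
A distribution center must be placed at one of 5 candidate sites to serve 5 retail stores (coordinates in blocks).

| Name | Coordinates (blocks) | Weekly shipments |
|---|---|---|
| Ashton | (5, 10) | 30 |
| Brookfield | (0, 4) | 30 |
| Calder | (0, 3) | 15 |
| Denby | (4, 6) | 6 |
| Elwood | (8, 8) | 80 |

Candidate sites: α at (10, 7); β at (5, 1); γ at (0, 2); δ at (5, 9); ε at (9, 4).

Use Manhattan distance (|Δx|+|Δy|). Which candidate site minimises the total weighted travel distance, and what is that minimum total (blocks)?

δ, total 839 blocks

Total weighted distance at each candidate:
  α (10, 7): total = 1122
  β (5, 1): total = 1451
  γ (0, 2): total = 1633
  δ (5, 9): total = 839
  ε (9, 4): total = 1162
Minimum is at δ with total 839 blocks.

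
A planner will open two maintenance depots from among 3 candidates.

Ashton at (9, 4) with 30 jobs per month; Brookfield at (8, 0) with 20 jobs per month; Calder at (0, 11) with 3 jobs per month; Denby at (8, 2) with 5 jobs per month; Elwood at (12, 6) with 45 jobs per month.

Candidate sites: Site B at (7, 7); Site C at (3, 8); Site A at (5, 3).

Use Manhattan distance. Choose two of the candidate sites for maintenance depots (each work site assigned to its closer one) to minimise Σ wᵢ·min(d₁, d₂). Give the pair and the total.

{Site B, Site A}, total 593

Evaluate every pair (each demand assigned to the nearer of the two):
  {Site B, Site A}: total = 593
  {Site B, Site C}: total = 628
  {Site C, Site A}: total = 758
Best pair: {Site B, Site A} with total 593.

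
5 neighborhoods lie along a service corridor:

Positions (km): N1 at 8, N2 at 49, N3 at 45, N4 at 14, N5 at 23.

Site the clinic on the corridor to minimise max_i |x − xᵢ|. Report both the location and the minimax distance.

The 1-center on a line is the midpoint of the two extreme points: leftmost at 8, rightmost at 49.
Optimal location = (8 + 49)/2 = 28.5; maximum distance = (49 − 8)/2 = 20.5.

location 28.5, max distance 20.5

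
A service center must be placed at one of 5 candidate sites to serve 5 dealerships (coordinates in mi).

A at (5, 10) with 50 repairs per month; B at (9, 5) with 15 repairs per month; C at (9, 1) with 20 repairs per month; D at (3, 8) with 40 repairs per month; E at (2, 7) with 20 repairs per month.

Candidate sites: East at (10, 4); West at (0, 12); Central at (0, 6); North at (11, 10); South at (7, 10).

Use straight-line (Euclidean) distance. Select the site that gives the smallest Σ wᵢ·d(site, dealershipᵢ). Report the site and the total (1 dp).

Total weighted distance at each candidate:
  East (10, 4): total = 968.3
  West (0, 12): total = 1032.2
  Central (0, 6): total = 850.8
  North (11, 10): total = 1084.8
  South (7, 10): total = 660.7
Minimum is at South with total 660.7 mi.

South, total 660.7 mi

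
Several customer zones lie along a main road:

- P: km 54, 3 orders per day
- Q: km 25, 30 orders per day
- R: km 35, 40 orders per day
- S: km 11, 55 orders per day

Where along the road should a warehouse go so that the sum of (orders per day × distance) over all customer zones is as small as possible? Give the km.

For a sum of weighted absolute distances on a line, the optimum is the weighted median (not the mean). Total weight W = 128; half-weight = 64.
Sort by position and accumulate weight:
  km 11 (S, w=55) → cum 55
  km 25 (Q, w=30) → cum 85  ≥ 64 → median here
  km 35 (R, w=40) → cum 125
  km 54 (P, w=3) → cum 128
Optimal location: km 25.

x = 25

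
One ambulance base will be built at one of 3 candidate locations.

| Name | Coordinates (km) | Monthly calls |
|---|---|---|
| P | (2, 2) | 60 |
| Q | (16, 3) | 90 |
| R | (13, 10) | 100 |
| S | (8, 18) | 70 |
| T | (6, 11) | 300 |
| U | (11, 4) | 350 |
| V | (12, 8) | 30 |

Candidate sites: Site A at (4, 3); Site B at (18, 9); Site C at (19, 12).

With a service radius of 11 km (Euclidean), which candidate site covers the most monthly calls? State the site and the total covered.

Coverage radius r = 11 km; a point is covered iff (Δx)²+(Δy)² ≤ 11² = 121.
  Site A (4, 3): covers {P, T, U, V} → 740
  Site B (18, 9): covers {Q, R, U, V} → 570
  Site C (19, 12): covers {Q, R, V} → 220
Maximum coverage at Site A: 740 monthly calls.

Site A, covering 740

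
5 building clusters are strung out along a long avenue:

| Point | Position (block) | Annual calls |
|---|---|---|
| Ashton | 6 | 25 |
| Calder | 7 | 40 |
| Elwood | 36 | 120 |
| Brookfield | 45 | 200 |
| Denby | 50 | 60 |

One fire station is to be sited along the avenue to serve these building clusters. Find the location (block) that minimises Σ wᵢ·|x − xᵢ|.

For a sum of weighted absolute distances on a line, the optimum is the weighted median (not the mean). Total weight W = 445; half-weight = 222.5.
Sort by position and accumulate weight:
  block 6 (Ashton, w=25) → cum 25
  block 7 (Calder, w=40) → cum 65
  block 36 (Elwood, w=120) → cum 185
  block 45 (Brookfield, w=200) → cum 385  ≥ 222.5 → median here
  block 50 (Denby, w=60) → cum 445
Optimal location: block 45.

x = 45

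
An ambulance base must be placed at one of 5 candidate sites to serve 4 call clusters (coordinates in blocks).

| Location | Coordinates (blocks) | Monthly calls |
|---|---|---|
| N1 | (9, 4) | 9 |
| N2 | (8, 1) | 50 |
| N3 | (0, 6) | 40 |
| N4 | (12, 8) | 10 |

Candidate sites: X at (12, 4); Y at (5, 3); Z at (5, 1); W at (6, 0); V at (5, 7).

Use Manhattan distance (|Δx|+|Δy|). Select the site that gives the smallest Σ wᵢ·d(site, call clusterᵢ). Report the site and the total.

Y, total 735 blocks

Total weighted distance at each candidate:
  X (12, 4): total = 977
  Y (5, 3): total = 735
  Z (5, 1): total = 753
  W (6, 0): total = 833
  V (5, 7): total = 833
Minimum is at Y with total 735 blocks.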